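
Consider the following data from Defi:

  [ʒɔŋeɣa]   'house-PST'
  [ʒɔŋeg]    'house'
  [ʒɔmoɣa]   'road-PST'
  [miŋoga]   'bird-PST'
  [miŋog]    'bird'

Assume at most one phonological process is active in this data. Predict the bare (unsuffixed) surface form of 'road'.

In [ʒɔŋeɣa] and [ʒɔŋeg] the final segment of 'house' alternates: [ɣ] ~ [g].
Compare 'bird', with invariant [g] in [miŋoga] and [miŋog]: an analysis with underlying /g/ and a rule producing [ɣ] before the PST suffix would wrongly predict alternation here too.
Therefore /ɣ/ is basic and [g] is derived by word-final hardening (voiced fricatives become stops word-finally).
From [ʒɔmoɣa] the stem 'road' is /ʒɔmoɣ/; word-finally this yields [ʒɔmog].

[ʒɔmog]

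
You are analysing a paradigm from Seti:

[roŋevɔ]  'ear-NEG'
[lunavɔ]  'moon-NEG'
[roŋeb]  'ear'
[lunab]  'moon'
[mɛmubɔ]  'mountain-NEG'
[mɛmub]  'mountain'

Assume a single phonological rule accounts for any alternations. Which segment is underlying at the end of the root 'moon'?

/v/

The root 'moon' surfaces as [lunavɔ] and [lunab], with a stem-final [v] ~ [b] alternation.
If /b/ were underlying and a rule turned it into [v] before the NEG suffix, 'mountain' would also alternate; but it has [b] in both [mɛmubɔ] and [mɛmub].
Therefore /v/ is basic and [b] is derived by word-final hardening (voiced fricatives become stops word-finally).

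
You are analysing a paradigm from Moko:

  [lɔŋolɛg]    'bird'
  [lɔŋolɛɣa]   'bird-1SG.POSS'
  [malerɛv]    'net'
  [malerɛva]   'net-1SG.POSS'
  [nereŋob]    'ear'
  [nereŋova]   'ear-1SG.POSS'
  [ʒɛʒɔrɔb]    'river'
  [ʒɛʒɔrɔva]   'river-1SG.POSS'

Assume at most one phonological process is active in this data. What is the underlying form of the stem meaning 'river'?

The stem for 'river' ends in [b] in [ʒɛʒɔrɔb] but [v] in [ʒɛʒɔrɔva].
The stem 'net' ([malerɛv], [malerɛva]) shows [v] unchanged in both environments, so [v] cannot be basic with [b] derived in isolation.
So /b/ is underlying, and a rule of intervocalic spirantization — voiced stops become fricatives between vowels — gives [v].
Hence 'river' is /ʒɛʒɔrɔb/ underlyingly.

/ʒɛʒɔrɔb/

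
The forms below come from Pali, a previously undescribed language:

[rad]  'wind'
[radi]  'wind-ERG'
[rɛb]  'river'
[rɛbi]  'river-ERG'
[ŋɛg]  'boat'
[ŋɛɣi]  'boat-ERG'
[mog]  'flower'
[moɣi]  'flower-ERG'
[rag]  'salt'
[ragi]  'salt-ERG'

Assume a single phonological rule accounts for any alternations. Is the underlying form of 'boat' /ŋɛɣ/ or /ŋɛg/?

The root 'boat' surfaces as [ŋɛg] and [ŋɛɣi], with a stem-final [g] ~ [ɣ] alternation.
The stem 'salt' ([rag], [ragi]) shows [g] unchanged in both environments, so [g] cannot be basic with [ɣ] derived before the ERG suffix.
So /ɣ/ is underlying, and a rule of word-final hardening — voiced fricatives become stops word-finally — gives [g].

/ŋɛɣ/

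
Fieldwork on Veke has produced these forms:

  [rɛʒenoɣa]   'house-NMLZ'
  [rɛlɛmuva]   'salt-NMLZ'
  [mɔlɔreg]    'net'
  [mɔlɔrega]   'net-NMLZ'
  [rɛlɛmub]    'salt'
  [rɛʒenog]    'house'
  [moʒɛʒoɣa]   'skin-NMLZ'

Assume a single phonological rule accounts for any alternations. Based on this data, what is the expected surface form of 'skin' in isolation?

'house' shows [g] ~ [ɣ] at the end of the stem ([rɛʒenog] vs [rɛʒenoɣa]).
But 'net' keeps [g] in both environments ([mɔlɔreg], [mɔlɔrega]), so there is no rule changing /g/ to [ɣ] before the NMLZ suffix.
Therefore /ɣ/ is basic and [g] is derived by word-final hardening (voiced fricatives become stops word-finally).
From [moʒɛʒoɣa] the stem 'skin' is /moʒɛʒoɣ/; word-finally this yields [moʒɛʒog].

[moʒɛʒog]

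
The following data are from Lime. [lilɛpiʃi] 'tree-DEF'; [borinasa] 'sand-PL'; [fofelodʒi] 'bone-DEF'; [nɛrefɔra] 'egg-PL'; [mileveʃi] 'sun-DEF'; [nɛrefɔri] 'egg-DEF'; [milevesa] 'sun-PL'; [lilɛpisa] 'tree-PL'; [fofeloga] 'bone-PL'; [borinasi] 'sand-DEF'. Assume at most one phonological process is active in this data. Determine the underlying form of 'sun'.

The root 'sun' surfaces as [mileveʃi] and [milevesa], with a stem-final [ʃ] ~ [s] alternation.
If /s/ were underlying and a rule turned it into [ʃ] before the DEF suffix, 'sand' would also alternate; but it has [s] in both [borinasi] and [borinasa].
So /ʃ/ is underlying, and a rule of depalatalization — palato-alveolar /dʒ/ and /ʃ/ become [g] and [s] when no front vowel follows — gives [s].

/mileveʃ/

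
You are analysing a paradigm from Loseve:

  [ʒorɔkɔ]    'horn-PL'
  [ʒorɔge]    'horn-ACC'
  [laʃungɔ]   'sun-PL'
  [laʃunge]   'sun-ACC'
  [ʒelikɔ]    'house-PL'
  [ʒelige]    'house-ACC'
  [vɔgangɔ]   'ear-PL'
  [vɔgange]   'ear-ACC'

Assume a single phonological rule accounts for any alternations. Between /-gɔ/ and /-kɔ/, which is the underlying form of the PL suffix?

/-kɔ/

The PL suffix surfaces as [-gɔ] and [-kɔ], depending on the final segment of the stem.
By contrast the ACC suffix keeps its initial [g] throughout — that segment must be underlying.
So the underlying form is /-kɔ/, and voiceless stops become voiced after a nasal.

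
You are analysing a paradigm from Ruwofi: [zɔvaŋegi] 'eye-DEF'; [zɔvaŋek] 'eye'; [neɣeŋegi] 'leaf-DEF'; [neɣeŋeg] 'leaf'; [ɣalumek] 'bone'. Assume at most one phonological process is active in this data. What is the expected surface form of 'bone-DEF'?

The stem for 'eye' ends in [g] in [zɔvaŋegi] but [k] in [zɔvaŋek].
The stem 'leaf' ([neɣeŋegi], [neɣeŋeg]) shows [g] unchanged in both environments, so [g] cannot be basic with [k] derived in isolation.
Therefore /k/ is basic and [g] is derived by intervocalic voicing (voiceless stops become voiced between vowels).
From [ɣalumek] the stem 'bone' is /ɣalumek/; between vowels this yields [ɣalumegi].

[ɣalumegi]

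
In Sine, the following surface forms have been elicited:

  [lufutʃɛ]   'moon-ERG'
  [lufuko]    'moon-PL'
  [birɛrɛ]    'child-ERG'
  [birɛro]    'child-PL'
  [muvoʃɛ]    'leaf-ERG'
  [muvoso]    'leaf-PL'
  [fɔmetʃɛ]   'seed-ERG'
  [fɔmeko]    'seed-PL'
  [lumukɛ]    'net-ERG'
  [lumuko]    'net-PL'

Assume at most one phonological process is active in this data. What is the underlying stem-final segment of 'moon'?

/tʃ/

'moon' shows [tʃ] ~ [k] at the end of the stem ([lufutʃɛ] vs [lufuko]).
But 'net' keeps [k] in both environments ([lumukɛ], [lumuko]), so there is no rule changing /k/ to [tʃ] before the ERG suffix.
The alternation reflects depalatalization: palato-alveolar /tʃ/ and /ʃ/ become [k] and [s] when no front vowel follows. /tʃ/ is underlying.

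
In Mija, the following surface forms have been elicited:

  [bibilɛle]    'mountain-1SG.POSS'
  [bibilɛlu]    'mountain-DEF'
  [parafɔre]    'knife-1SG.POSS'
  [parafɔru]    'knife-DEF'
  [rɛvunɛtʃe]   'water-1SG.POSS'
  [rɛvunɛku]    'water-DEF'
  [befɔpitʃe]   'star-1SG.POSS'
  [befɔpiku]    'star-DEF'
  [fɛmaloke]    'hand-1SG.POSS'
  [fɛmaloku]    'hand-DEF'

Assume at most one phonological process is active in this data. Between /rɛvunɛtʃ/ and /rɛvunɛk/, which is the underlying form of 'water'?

/rɛvunɛtʃ/

'water' shows [tʃ] ~ [k] at the end of the stem ([rɛvunɛtʃe] vs [rɛvunɛku]).
Compare 'hand', with invariant [k] in [fɛmaloke] and [fɛmaloku]: an analysis with underlying /k/ and a rule producing [tʃ] before the 1SG.POSS suffix would wrongly predict alternation here too.
Therefore /tʃ/ is basic and [k] is derived by depalatalization (palato-alveolar /tʃ/ becomes [k] when no front vowel follows).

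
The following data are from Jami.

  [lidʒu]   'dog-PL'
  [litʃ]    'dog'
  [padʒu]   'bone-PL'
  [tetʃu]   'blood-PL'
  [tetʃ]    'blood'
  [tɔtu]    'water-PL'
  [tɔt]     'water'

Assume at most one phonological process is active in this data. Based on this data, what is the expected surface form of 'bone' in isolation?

The root 'dog' surfaces as [lidʒu] and [litʃ], with a stem-final [dʒ] ~ [tʃ] alternation.
If /tʃ/ were underlying and a rule turned it into [dʒ] before the PL suffix, 'blood' would also alternate; but it has [tʃ] in both [tetʃu] and [tetʃ].
Therefore /dʒ/ is basic and [tʃ] is derived by word-final obstruent devoicing (voiced obstruents become voiceless word-finally).
The one attested form of 'bone', [padʒu], shows underlying /padʒ/. Applying the same rule word-finally gives [patʃ].

[patʃ]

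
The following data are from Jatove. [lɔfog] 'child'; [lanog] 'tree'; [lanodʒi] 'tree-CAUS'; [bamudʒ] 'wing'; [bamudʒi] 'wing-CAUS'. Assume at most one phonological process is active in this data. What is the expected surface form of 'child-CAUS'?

In [lanog] and [lanodʒi] the final segment of 'tree' alternates: [g] ~ [dʒ].
The stem 'wing' ([bamudʒ], [bamudʒi]) shows [dʒ] unchanged in both environments, so [dʒ] cannot be basic with [g] derived in isolation.
Therefore /g/ is basic and [dʒ] is derived by palatalization before a front vowel (/g/ becomes palato-alveolar [dʒ] before a front vowel).
The one attested form of 'child', [lɔfog], shows underlying /lɔfog/. Applying the same rule before a front vowel gives [lɔfodʒi].

[lɔfodʒi]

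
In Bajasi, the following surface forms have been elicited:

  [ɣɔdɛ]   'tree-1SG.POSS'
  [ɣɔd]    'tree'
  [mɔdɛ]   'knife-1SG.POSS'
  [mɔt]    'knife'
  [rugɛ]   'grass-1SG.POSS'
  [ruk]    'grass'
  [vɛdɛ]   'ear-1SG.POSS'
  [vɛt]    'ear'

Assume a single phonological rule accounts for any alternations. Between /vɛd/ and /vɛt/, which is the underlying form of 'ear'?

/vɛt/

The stem for 'ear' ends in [d] in [vɛdɛ] but [t] in [vɛt].
But 'tree' keeps [d] in both environments ([ɣɔdɛ], [ɣɔd]), so there is no rule changing /d/ to [t] in isolation.
The alternation reflects intervocalic voicing: voiceless stops become voiced between vowels. /t/ is underlying.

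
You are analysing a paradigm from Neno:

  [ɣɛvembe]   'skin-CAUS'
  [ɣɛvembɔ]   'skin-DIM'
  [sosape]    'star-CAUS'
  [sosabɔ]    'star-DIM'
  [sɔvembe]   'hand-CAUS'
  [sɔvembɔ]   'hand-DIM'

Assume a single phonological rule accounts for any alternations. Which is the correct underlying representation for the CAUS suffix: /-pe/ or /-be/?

/-pe/

The CAUS morpheme has two allomorphs, [-be] and [-pe].
By contrast the DIM suffix keeps its initial [b] throughout — that segment must be underlying.
The CAUS suffix is therefore /-pe/ underlyingly, with post-nasal voicing: voiceless stops become voiced after a nasal.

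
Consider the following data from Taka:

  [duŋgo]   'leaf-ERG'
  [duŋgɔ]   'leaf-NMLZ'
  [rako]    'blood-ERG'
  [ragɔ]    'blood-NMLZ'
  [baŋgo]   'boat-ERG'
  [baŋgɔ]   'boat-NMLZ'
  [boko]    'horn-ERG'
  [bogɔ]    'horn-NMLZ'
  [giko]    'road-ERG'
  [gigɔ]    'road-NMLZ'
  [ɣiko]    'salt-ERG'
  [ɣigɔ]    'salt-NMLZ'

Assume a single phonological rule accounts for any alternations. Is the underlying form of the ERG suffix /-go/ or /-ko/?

The ERG morpheme has two allomorphs, [-go] and [-ko].
By contrast the NMLZ suffix keeps its initial [g] throughout — that segment must be underlying.
So the underlying form is /-ko/, and voiceless stops become voiced after a nasal.

/-ko/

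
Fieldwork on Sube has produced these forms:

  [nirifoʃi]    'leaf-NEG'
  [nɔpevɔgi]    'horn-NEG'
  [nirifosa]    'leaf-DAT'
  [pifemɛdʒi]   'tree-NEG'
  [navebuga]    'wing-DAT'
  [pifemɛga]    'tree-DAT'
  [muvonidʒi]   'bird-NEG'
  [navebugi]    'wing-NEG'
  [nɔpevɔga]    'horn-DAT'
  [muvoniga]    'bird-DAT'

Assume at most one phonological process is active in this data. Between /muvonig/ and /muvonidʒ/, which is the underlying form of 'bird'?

'bird' shows [dʒ] ~ [g] at the end of the stem ([muvonidʒi] vs [muvoniga]).
The stem 'wing' ([navebugi], [navebuga]) shows [g] unchanged in both environments, so [g] cannot be basic with [dʒ] derived before the NEG suffix.
Therefore /dʒ/ is basic and [g] is derived by depalatalization (palato-alveolar /dʒ/ and /ʃ/ become [g] and [s] when no front vowel follows).

/muvonidʒ/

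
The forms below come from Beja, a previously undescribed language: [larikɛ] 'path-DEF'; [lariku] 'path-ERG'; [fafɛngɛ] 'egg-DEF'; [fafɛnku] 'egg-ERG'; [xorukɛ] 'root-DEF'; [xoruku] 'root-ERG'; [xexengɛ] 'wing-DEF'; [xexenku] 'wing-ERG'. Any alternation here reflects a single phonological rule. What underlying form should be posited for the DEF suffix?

The DEF suffix surfaces as [-gɛ] and [-kɛ], depending on the final segment of the stem.
By contrast the ERG suffix keeps its initial [k] throughout — that segment must be underlying.
The DEF suffix is therefore /-gɛ/ underlyingly, with post-vocalic devoicing: voiced stops become voiceless after a vowel.

/-gɛ/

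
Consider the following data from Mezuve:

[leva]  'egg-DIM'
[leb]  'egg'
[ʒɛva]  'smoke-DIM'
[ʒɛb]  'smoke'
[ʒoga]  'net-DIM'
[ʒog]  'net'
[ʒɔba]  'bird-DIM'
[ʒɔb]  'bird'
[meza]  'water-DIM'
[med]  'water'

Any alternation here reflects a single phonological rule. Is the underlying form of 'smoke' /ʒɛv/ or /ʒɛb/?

/ʒɛv/

In [ʒɛva] and [ʒɛb] the final segment of 'smoke' alternates: [v] ~ [b].
But 'bird' keeps [b] in both environments ([ʒɔba], [ʒɔb]), so there is no rule changing /b/ to [v] before the DIM suffix.
The underlying segment must be /v/; voiced fricatives become stops word-finally, yielding [b] there.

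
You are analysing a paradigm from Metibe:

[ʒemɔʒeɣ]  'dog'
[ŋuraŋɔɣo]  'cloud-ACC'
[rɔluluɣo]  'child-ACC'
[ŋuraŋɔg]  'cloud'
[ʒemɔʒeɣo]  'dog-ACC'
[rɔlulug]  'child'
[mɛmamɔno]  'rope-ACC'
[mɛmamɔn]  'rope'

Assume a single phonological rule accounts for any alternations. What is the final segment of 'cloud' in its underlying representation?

The stem for 'cloud' ends in [ɣ] in [ŋuraŋɔɣo] but [g] in [ŋuraŋɔg].
But 'dog' keeps [ɣ] in both environments ([ʒemɔʒeɣo], [ʒemɔʒeɣ]), so there is no rule changing /ɣ/ to [g] in isolation.
The alternation reflects intervocalic spirantization: voiced stops become fricatives between vowels. /g/ is underlying.

/g/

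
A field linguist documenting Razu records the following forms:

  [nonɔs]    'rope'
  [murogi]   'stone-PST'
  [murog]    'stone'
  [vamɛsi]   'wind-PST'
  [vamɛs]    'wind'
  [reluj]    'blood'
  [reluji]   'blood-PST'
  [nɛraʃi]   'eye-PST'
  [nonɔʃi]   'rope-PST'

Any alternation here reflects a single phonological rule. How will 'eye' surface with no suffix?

[nɛras]

In [nonɔs] and [nonɔʃi] the final segment of 'rope' alternates: [s] ~ [ʃ].
The stem 'wind' ([vamɛs], [vamɛsi]) shows [s] unchanged in both environments, so [s] cannot be basic with [ʃ] derived before the PST suffix.
Therefore /ʃ/ is basic and [s] is derived by depalatalization (palato-alveolar /ʃ/ becomes [s] when no front vowel follows).
The one attested form of 'eye', [nɛraʃi], shows underlying /nɛraʃ/. Applying the same rule when no front vowel follows gives [nɛras].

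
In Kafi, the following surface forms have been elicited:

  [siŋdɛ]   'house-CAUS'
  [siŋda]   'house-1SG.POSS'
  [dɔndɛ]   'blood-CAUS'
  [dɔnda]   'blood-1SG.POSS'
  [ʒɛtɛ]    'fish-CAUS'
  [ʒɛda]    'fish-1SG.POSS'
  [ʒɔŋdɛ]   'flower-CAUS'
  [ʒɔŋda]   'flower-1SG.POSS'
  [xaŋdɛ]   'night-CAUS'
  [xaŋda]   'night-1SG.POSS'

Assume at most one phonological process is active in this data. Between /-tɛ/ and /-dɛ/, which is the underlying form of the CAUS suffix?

/-tɛ/

The CAUS suffix surfaces as [-dɛ] and [-tɛ], depending on the final segment of the stem.
By contrast the 1SG.POSS suffix keeps its initial [d] throughout — that segment must be underlying.
So the underlying form is /-tɛ/, and voiceless stops become voiced after a nasal.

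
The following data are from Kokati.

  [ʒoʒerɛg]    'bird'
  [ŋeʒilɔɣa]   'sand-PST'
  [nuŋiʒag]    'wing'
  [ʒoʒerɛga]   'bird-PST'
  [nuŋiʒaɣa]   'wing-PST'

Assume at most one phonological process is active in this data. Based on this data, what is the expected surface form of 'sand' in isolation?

[ŋeʒilɔg]

The stem for 'wing' ends in [g] in [nuŋiʒag] but [ɣ] in [nuŋiʒaɣa].
But 'bird' keeps [g] in both environments ([ʒoʒerɛg], [ʒoʒerɛga]), so there is no rule changing /g/ to [ɣ] before the PST suffix.
So /ɣ/ is underlying, and a rule of word-final hardening — voiced fricatives become stops word-finally — gives [g].
From [ŋeʒilɔɣa] the stem 'sand' is /ŋeʒilɔɣ/; word-finally this yields [ŋeʒilɔg].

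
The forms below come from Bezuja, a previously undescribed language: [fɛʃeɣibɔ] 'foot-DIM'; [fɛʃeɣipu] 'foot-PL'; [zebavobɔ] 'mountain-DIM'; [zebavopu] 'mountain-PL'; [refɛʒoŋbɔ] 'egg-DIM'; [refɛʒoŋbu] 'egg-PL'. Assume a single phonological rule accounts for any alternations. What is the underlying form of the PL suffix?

/-pu/

The PL morpheme has two allomorphs, [-bu] and [-pu].
By contrast the DIM suffix keeps its initial [b] throughout — that segment must be underlying.
So the underlying form is /-pu/, and voiceless stops become voiced after a nasal.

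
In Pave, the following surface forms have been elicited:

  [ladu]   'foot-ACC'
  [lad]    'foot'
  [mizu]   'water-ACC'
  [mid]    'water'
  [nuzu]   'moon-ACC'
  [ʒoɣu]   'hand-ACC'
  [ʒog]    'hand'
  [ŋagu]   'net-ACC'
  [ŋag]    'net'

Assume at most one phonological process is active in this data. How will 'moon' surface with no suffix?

'water' shows [z] ~ [d] at the end of the stem ([mizu] vs [mid]).
But 'foot' keeps [d] in both environments ([ladu], [lad]), so there is no rule changing /d/ to [z] before the ACC suffix.
So /z/ is underlying, and a rule of word-final hardening — voiced fricatives become stops word-finally — gives [d].
From [nuzu] the stem 'moon' is /nuz/; word-finally this yields [nud].

[nud]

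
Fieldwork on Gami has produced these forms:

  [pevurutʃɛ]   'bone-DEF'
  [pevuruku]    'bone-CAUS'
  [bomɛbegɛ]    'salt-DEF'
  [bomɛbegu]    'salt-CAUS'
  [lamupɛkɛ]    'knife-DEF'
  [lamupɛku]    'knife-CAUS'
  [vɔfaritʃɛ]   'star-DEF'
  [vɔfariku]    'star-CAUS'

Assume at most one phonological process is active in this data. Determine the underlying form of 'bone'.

/pevurutʃ/

The stem for 'bone' ends in [tʃ] in [pevurutʃɛ] but [k] in [pevuruku].
If /k/ were underlying and a rule turned it into [tʃ] before the DEF suffix, 'knife' would also alternate; but it has [k] in both [lamupɛkɛ] and [lamupɛku].
The underlying segment must be /tʃ/; palato-alveolar /tʃ/ becomes [k] when no front vowel follows, yielding [k] there.
The underlying form of 'bone' is therefore /pevurutʃ/.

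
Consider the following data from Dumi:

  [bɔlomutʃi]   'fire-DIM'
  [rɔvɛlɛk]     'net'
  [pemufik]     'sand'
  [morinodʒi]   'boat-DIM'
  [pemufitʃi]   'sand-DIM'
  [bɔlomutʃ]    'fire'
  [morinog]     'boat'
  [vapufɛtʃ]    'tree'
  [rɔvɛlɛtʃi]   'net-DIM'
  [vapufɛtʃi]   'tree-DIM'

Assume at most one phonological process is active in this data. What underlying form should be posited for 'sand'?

In [pemufitʃi] and [pemufik] the final segment of 'sand' alternates: [tʃ] ~ [k].
If /tʃ/ were underlying and a rule turned it into [k] in isolation, 'fire' would also alternate; but it has [tʃ] in both [bɔlomutʃi] and [bɔlomutʃ].
So /k/ is underlying, and a rule of palatalization before a front vowel — /k/ and /g/ become palato-alveolar [tʃ] and [dʒ] before a front vowel — gives [tʃ].

/pemufik/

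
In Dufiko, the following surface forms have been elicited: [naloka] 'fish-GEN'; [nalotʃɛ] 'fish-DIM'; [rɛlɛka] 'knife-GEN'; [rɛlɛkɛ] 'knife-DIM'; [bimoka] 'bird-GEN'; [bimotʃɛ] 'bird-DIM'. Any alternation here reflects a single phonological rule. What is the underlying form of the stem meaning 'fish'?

In [naloka] and [nalotʃɛ] the final segment of 'fish' alternates: [k] ~ [tʃ].
Compare 'knife', with invariant [k] in [rɛlɛka] and [rɛlɛkɛ]: an analysis with underlying /k/ and a rule producing [tʃ] before the DIM suffix would wrongly predict alternation here too.
The underlying segment must be /tʃ/; palato-alveolar /tʃ/ becomes [k] when no front vowel follows, yielding [k] there.

/nalotʃ/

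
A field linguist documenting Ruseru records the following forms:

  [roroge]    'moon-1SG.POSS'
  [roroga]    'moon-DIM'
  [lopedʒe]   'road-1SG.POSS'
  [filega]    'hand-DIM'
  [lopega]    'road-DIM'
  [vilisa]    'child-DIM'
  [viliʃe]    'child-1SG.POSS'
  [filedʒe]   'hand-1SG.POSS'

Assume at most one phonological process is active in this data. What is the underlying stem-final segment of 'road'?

The root 'road' surfaces as [lopega] and [lopedʒe], with a stem-final [g] ~ [dʒ] alternation.
The stem 'moon' ([roroga], [roroge]) shows [g] unchanged in both environments, so [g] cannot be basic with [dʒ] derived before the 1SG.POSS suffix.
Therefore /dʒ/ is basic and [g] is derived by depalatalization (palato-alveolar /dʒ/ and /ʃ/ become [g] and [s] when no front vowel follows).

/dʒ/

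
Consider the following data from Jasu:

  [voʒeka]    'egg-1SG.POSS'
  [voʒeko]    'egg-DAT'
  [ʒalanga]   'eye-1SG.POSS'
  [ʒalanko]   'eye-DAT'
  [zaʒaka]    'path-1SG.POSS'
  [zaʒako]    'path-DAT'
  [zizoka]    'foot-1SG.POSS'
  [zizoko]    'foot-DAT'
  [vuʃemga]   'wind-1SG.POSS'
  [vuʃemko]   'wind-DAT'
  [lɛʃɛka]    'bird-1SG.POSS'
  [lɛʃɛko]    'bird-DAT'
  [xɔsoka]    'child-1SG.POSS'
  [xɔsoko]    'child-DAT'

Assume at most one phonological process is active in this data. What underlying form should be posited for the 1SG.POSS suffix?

/-ga/

The 1SG.POSS morpheme has two allomorphs, [-ga] and [-ka].
By contrast the DAT suffix keeps its initial [k] throughout — that segment must be underlying.
The 1SG.POSS suffix is therefore /-ga/ underlyingly, with post-vocalic devoicing: voiced stops become voiceless after a vowel.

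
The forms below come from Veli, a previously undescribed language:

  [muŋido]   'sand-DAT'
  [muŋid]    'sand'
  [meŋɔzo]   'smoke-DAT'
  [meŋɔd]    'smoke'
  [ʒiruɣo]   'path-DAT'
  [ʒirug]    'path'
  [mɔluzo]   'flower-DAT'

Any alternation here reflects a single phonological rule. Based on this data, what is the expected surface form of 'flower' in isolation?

'smoke' shows [z] ~ [d] at the end of the stem ([meŋɔzo] vs [meŋɔd]).
If /d/ were underlying and a rule turned it into [z] before the DAT suffix, 'sand' would also alternate; but it has [d] in both [muŋido] and [muŋid].
Therefore /z/ is basic and [d] is derived by word-final hardening (voiced fricatives become stops word-finally).
The one attested form of 'flower', [mɔluzo], shows underlying /mɔluz/. Applying the same rule word-finally gives [mɔlud].

[mɔlud]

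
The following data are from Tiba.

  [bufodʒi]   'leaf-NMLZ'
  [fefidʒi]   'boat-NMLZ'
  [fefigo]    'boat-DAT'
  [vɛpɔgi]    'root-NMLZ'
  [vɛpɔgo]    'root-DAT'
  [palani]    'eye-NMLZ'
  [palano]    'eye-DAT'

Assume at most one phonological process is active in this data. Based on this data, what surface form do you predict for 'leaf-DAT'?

[bufogo]

'boat' shows [dʒ] ~ [g] at the end of the stem ([fefidʒi] vs [fefigo]).
Compare 'root', with invariant [g] in [vɛpɔgi] and [vɛpɔgo]: an analysis with underlying /g/ and a rule producing [dʒ] before the NMLZ suffix would wrongly predict alternation here too.
The underlying segment must be /dʒ/; palato-alveolar /dʒ/ becomes [g] when no front vowel follows, yielding [g] there.
From [bufodʒi] the stem 'leaf' is /bufodʒ/; when no front vowel follows this yields [bufogo].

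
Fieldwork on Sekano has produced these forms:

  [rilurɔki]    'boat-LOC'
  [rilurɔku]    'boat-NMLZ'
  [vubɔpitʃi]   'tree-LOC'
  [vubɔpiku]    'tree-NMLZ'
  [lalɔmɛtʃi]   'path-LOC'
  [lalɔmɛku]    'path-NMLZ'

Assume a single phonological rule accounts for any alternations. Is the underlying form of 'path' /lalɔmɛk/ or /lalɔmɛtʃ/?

'path' shows [tʃ] ~ [k] at the end of the stem ([lalɔmɛtʃi] vs [lalɔmɛku]).
Compare 'boat', with invariant [k] in [rilurɔki] and [rilurɔku]: an analysis with underlying /k/ and a rule producing [tʃ] before the LOC suffix would wrongly predict alternation here too.
So /tʃ/ is underlying, and a rule of depalatalization — palato-alveolar /tʃ/ becomes [k] when no front vowel follows — gives [k].

/lalɔmɛtʃ/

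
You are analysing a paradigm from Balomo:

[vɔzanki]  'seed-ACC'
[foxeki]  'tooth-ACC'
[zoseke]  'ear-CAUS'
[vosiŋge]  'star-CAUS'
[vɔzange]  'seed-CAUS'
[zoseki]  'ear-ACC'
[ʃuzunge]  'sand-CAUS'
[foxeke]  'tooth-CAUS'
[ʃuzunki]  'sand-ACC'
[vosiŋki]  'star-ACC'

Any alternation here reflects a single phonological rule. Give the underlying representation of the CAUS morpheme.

/-ge/

The CAUS morpheme has two allomorphs, [-ge] and [-ke].
By contrast the ACC suffix keeps its initial [k] throughout — that segment must be underlying.
The CAUS suffix is therefore /-ge/ underlyingly, with post-vocalic devoicing: voiced stops become voiceless after a vowel.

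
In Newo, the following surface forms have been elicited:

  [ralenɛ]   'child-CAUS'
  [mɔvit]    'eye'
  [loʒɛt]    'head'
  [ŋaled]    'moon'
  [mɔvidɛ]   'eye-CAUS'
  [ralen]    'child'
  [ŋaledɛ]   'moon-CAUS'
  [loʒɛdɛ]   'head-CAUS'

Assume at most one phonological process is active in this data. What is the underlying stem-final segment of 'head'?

/t/

'head' shows [t] ~ [d] at the end of the stem ([loʒɛt] vs [loʒɛdɛ]).
The stem 'moon' ([ŋaled], [ŋaledɛ]) shows [d] unchanged in both environments, so [d] cannot be basic with [t] derived in isolation.
The underlying segment must be /t/; voiceless stops become voiced between vowels, yielding [d] there.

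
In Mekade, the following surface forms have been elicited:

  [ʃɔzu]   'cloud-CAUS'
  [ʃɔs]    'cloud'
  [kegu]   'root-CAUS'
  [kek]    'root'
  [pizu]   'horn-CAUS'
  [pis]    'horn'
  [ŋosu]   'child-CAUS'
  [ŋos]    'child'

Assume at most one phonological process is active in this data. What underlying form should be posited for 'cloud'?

/ʃɔz/

'cloud' shows [z] ~ [s] at the end of the stem ([ʃɔzu] vs [ʃɔs]).
If /s/ were underlying and a rule turned it into [z] before the CAUS suffix, 'child' would also alternate; but it has [s] in both [ŋosu] and [ŋos].
The alternation reflects word-final obstruent devoicing: voiced obstruents become voiceless word-finally. /z/ is underlying.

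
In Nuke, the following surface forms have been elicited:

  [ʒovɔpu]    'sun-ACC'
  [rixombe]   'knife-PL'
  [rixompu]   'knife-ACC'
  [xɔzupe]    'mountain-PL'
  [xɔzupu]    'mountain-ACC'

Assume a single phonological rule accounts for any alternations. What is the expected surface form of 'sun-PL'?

The PL suffix surfaces as [-be] and [-pe], depending on the final segment of the stem.
By contrast the ACC suffix keeps its initial [p] throughout — that segment must be underlying.
The PL suffix is therefore /-be/ underlyingly, with post-vocalic devoicing: voiced stops become voiceless after a vowel.
After 'sun', which ends in a vowel, the suffix surfaces as [-pe], giving [ʒovɔpe].

[ʒovɔpe]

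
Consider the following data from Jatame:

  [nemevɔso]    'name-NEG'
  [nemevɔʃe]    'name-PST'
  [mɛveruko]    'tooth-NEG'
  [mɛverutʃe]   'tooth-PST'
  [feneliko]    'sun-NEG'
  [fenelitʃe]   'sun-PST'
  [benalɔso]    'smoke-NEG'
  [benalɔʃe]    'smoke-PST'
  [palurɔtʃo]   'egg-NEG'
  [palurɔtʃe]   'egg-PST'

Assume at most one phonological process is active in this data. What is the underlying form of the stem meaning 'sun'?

The root 'sun' surfaces as [feneliko] and [fenelitʃe], with a stem-final [k] ~ [tʃ] alternation.
But 'egg' keeps [tʃ] in both environments ([palurɔtʃo], [palurɔtʃe]), so there is no rule changing /tʃ/ to [k] before the NEG suffix.
The alternation reflects palatalization before a front vowel: /k/ and /s/ become palato-alveolar [tʃ] and [ʃ] before a front vowel. /k/ is underlying.
The underlying form of 'sun' is therefore /fenelik/.

/fenelik/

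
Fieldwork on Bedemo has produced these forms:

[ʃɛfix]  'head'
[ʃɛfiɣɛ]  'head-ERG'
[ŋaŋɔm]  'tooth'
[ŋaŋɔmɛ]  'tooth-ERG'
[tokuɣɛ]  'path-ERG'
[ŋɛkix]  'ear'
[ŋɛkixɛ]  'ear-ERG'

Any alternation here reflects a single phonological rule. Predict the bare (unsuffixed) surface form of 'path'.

In [ʃɛfix] and [ʃɛfiɣɛ] the final segment of 'head' alternates: [x] ~ [ɣ].
The stem 'ear' ([ŋɛkix], [ŋɛkixɛ]) shows [x] unchanged in both environments, so [x] cannot be basic with [ɣ] derived before the ERG suffix.
So /ɣ/ is underlying, and a rule of word-final obstruent devoicing — voiced obstruents become voiceless word-finally — gives [x].
From [tokuɣɛ] the stem 'path' is /tokuɣ/; word-finally this yields [tokux].

[tokux]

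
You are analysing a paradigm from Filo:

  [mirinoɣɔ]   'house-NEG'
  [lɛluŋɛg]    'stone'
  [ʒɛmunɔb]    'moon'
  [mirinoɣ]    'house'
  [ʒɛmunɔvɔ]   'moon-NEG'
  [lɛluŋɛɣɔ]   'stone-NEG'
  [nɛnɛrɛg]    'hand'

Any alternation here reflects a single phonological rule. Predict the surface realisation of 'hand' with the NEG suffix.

The stem for 'stone' ends in [ɣ] in [lɛluŋɛɣɔ] but [g] in [lɛluŋɛg].
But 'house' keeps [ɣ] in both environments ([mirinoɣɔ], [mirinoɣ]), so there is no rule changing /ɣ/ to [g] in isolation.
The underlying segment must be /g/; voiced stops become fricatives between vowels, yielding [ɣ] there.
The one attested form of 'hand', [nɛnɛrɛg], shows underlying /nɛnɛrɛg/. Applying the same rule between vowels gives [nɛnɛrɛɣɔ].

[nɛnɛrɛɣɔ]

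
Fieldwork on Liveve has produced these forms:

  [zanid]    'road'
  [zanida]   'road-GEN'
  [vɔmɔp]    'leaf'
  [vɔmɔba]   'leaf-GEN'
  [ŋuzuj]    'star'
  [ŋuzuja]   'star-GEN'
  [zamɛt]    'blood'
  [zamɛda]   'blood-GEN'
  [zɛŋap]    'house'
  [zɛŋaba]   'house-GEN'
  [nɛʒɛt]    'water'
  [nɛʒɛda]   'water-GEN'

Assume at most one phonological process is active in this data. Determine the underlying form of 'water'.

/nɛʒɛt/

'water' shows [t] ~ [d] at the end of the stem ([nɛʒɛt] vs [nɛʒɛda]).
The stem 'road' ([zanid], [zanida]) shows [d] unchanged in both environments, so [d] cannot be basic with [t] derived in isolation.
The underlying segment must be /t/; voiceless stops become voiced between vowels, yielding [d] there.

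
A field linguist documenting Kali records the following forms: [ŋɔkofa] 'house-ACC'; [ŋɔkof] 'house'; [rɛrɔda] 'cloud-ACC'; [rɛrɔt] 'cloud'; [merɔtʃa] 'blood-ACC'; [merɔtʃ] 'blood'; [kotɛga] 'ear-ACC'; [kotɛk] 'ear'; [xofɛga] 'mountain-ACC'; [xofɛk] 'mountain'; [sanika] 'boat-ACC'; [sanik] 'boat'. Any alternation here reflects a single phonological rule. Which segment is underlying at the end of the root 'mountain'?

/g/

The stem for 'mountain' ends in [g] in [xofɛga] but [k] in [xofɛk].
Compare 'boat', with invariant [k] in [sanika] and [sanik]: an analysis with underlying /k/ and a rule producing [g] before the ACC suffix would wrongly predict alternation here too.
The underlying segment must be /g/; voiced obstruents become voiceless word-finally, yielding [k] there.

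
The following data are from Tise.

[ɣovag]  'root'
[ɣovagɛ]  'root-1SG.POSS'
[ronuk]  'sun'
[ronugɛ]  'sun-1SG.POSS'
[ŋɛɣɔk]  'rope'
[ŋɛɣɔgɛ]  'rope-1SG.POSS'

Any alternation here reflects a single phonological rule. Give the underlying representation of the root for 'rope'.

The stem for 'rope' ends in [k] in [ŋɛɣɔk] but [g] in [ŋɛɣɔgɛ].
The stem 'root' ([ɣovag], [ɣovagɛ]) shows [g] unchanged in both environments, so [g] cannot be basic with [k] derived in isolation.
The alternation reflects intervocalic voicing: voiceless stops become voiced between vowels. /k/ is underlying.
The underlying form of 'rope' is therefore /ŋɛɣɔk/.

/ŋɛɣɔk/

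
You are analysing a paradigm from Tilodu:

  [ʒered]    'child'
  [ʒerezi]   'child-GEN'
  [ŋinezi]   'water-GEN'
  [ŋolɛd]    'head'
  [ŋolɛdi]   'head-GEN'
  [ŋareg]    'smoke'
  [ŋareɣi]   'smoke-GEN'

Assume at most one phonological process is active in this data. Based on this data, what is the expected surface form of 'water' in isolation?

[ŋined]

The root 'child' surfaces as [ʒered] and [ʒerezi], with a stem-final [d] ~ [z] alternation.
The stem 'head' ([ŋolɛd], [ŋolɛdi]) shows [d] unchanged in both environments, so [d] cannot be basic with [z] derived before the GEN suffix.
The underlying segment must be /z/; voiced fricatives become stops word-finally, yielding [d] there.
The one attested form of 'water', [ŋinezi], shows underlying /ŋinez/. Applying the same rule word-finally gives [ŋined].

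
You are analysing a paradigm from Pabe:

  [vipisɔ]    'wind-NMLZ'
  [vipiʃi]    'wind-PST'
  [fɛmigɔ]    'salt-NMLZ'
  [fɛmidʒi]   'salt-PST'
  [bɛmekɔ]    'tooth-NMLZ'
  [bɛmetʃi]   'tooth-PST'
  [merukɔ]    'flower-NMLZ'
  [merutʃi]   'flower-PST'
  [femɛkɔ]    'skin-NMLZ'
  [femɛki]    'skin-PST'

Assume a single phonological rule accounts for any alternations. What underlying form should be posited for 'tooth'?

'tooth' shows [k] ~ [tʃ] at the end of the stem ([bɛmekɔ] vs [bɛmetʃi]).
Compare 'skin', with invariant [k] in [femɛkɔ] and [femɛki]: an analysis with underlying /k/ and a rule producing [tʃ] before the PST suffix would wrongly predict alternation here too.
So /tʃ/ is underlying, and a rule of depalatalization — palato-alveolar /tʃ/, /dʒ/ and /ʃ/ become [k], [g] and [s] when no front vowel follows — gives [k].
Hence 'tooth' is /bɛmetʃ/ underlyingly.

/bɛmetʃ/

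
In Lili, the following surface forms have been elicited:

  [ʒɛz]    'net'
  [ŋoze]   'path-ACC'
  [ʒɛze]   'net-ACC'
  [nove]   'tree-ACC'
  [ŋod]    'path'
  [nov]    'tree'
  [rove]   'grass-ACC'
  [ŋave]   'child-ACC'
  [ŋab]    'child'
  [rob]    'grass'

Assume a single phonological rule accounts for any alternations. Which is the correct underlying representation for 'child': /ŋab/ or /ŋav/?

/ŋab/

In [ŋab] and [ŋave] the final segment of 'child' alternates: [b] ~ [v].
Compare 'tree', with invariant [v] in [nov] and [nove]: an analysis with underlying /v/ and a rule producing [b] in isolation would wrongly predict alternation here too.
Therefore /b/ is basic and [v] is derived by intervocalic spirantization (voiced stops become fricatives between vowels).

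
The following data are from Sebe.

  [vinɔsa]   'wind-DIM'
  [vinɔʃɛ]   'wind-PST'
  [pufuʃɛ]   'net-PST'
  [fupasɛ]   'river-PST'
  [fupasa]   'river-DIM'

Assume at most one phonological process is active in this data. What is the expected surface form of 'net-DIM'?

The root 'wind' surfaces as [vinɔʃɛ] and [vinɔsa], with a stem-final [ʃ] ~ [s] alternation.
If /s/ were underlying and a rule turned it into [ʃ] before the PST suffix, 'river' would also alternate; but it has [s] in both [fupasɛ] and [fupasa].
The alternation reflects depalatalization: palato-alveolar /ʃ/ becomes [s] when no front vowel follows. /ʃ/ is underlying.
From [pufuʃɛ] the stem 'net' is /pufuʃ/; when no front vowel follows this yields [pufusa].

[pufusa]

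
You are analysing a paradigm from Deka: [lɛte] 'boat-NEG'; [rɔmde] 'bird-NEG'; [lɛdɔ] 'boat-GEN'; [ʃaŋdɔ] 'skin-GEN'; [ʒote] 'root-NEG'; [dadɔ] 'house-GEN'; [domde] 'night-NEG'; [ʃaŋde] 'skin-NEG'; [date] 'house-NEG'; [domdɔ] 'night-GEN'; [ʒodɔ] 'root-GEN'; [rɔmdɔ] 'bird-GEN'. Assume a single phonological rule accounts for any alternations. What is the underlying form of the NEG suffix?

The NEG morpheme has two allomorphs, [-de] and [-te].
By contrast the GEN suffix keeps its initial [d] throughout — that segment must be underlying.
The NEG suffix is therefore /-te/ underlyingly, with post-nasal voicing: voiceless stops become voiced after a nasal.

/-te/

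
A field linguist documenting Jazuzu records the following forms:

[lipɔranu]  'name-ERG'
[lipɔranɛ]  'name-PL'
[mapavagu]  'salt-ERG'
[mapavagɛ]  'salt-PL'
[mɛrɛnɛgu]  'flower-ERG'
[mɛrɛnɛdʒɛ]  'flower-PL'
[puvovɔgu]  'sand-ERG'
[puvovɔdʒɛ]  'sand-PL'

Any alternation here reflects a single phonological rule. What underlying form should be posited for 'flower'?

/mɛrɛnɛdʒ/

'flower' shows [g] ~ [dʒ] at the end of the stem ([mɛrɛnɛgu] vs [mɛrɛnɛdʒɛ]).
The stem 'salt' ([mapavagu], [mapavagɛ]) shows [g] unchanged in both environments, so [g] cannot be basic with [dʒ] derived before the PL suffix.
So /dʒ/ is underlying, and a rule of depalatalization — palato-alveolar /dʒ/ becomes [g] when no front vowel follows — gives [g].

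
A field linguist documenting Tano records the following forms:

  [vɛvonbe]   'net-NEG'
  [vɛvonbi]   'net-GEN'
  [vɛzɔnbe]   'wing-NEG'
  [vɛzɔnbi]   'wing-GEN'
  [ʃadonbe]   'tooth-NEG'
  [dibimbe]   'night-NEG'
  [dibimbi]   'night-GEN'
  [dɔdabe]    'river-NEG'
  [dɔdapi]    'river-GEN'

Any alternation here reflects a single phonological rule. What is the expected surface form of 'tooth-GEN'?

[ʃadonbi]

The GEN suffix surfaces as [-bi] and [-pi], depending on the final segment of the stem.
By contrast the NEG suffix keeps its initial [b] throughout — that segment must be underlying.
The GEN suffix is therefore /-pi/ underlyingly, with post-nasal voicing: voiceless stops become voiced after a nasal.
After 'tooth', which ends in a nasal, the suffix surfaces as [-bi], giving [ʃadonbi].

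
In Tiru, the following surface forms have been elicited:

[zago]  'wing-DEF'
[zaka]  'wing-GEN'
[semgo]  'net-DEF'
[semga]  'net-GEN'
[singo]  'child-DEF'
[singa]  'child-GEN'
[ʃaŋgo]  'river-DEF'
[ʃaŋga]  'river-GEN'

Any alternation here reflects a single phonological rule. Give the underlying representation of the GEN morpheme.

The GEN suffix surfaces as [-ga] and [-ka], depending on the final segment of the stem.
The DEF suffix, which begins with [g], is invariant after every stem; so [g] is not altered by any rule here.
So the underlying form is /-ka/, and voiceless stops become voiced after a nasal.

/-ka/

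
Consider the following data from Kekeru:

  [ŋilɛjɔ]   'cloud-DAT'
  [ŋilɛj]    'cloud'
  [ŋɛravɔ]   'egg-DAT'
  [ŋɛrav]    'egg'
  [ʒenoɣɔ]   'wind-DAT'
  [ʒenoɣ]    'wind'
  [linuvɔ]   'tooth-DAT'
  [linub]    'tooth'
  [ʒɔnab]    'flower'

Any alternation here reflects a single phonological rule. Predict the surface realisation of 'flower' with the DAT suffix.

[ʒɔnavɔ]

The root 'tooth' surfaces as [linuvɔ] and [linub], with a stem-final [v] ~ [b] alternation.
Compare 'egg', with invariant [v] in [ŋɛravɔ] and [ŋɛrav]: an analysis with underlying /v/ and a rule producing [b] in isolation would wrongly predict alternation here too.
The alternation reflects intervocalic spirantization: voiced stops become fricatives between vowels. /b/ is underlying.
The one attested form of 'flower', [ʒɔnab], shows underlying /ʒɔnab/. Applying the same rule between vowels gives [ʒɔnavɔ].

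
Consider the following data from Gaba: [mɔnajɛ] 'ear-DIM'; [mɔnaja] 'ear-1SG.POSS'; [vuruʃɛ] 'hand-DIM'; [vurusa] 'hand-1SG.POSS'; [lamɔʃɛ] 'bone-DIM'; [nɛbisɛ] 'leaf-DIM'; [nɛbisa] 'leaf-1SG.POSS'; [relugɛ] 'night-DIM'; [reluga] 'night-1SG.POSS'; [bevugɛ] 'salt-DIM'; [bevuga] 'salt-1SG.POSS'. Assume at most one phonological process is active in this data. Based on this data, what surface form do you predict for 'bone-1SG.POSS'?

In [vuruʃɛ] and [vurusa] the final segment of 'hand' alternates: [ʃ] ~ [s].
But 'leaf' keeps [s] in both environments ([nɛbisɛ], [nɛbisa]), so there is no rule changing /s/ to [ʃ] before the DIM suffix.
Therefore /ʃ/ is basic and [s] is derived by depalatalization (palato-alveolar /ʃ/ becomes [s] when no front vowel follows).
The one attested form of 'bone', [lamɔʃɛ], shows underlying /lamɔʃ/. Applying the same rule when no front vowel follows gives [lamɔsa].

[lamɔsa]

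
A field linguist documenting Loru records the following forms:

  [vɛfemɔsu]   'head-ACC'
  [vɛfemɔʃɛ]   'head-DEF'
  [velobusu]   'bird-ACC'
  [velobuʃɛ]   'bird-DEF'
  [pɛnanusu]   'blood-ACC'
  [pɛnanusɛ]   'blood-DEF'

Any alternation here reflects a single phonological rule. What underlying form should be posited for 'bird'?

'bird' shows [s] ~ [ʃ] at the end of the stem ([velobusu] vs [velobuʃɛ]).
Compare 'blood', with invariant [s] in [pɛnanusu] and [pɛnanusɛ]: an analysis with underlying /s/ and a rule producing [ʃ] before the DEF suffix would wrongly predict alternation here too.
Therefore /ʃ/ is basic and [s] is derived by depalatalization (palato-alveolar /ʃ/ becomes [s] when no front vowel follows).
Hence 'bird' is /velobuʃ/ underlyingly.

/velobuʃ/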